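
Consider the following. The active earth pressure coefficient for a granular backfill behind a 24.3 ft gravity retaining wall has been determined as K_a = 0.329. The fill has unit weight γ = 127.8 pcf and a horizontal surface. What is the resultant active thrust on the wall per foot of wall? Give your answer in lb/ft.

12400 lb/ft

P = ½ K_a γ H² = 0.5 × 0.329 × 127.8 × 24.3² = 12410 lb/ft.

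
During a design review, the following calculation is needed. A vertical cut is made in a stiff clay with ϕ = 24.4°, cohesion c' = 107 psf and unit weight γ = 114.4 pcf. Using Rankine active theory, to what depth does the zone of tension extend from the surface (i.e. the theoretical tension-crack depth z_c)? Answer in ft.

K_a = tan²(45° − 24.4°/2) = 0.4153; √K_a = 0.6445.
The active pressure is zero where K_a γ z = 2c√K_a, so z_c = 2c/(γ√K_a) = 2×107/(114.4×0.6445) = 2.903 ft.

2.90 ft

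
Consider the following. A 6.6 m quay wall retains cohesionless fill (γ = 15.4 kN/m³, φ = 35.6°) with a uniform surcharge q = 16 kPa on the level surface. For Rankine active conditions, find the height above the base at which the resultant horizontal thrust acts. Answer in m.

K_a = 0.2641.
Triangular part P₁ = ½K_aγH² = 88.59 at H/3 = 2.200 m; rectangular part P₂ = K_a q H = 27.89 at H/2 = 3.300 m.
ȳ = (P₁·2.200 + P₂·3.300)/(P₁+P₂) = 2.463 m.

2.46 m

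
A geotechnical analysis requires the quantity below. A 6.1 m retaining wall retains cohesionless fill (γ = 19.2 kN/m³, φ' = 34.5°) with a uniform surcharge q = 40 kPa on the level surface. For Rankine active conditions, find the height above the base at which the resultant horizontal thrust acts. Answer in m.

K_a = 0.2768.
Triangular part P₁ = ½K_aγH² = 98.88 at H/3 = 2.033 m; rectangular part P₂ = K_a q H = 67.54 at H/2 = 3.050 m.
ȳ = (P₁·2.033 + P₂·3.050)/(P₁+P₂) = 2.446 m.

2.45 m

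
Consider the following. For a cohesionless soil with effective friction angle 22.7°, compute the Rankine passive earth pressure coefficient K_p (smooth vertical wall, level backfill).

2.26

K_p = (1 + sin φ)/(1 − sin φ) = tan²(45° + 22.7°/2) = 2.257.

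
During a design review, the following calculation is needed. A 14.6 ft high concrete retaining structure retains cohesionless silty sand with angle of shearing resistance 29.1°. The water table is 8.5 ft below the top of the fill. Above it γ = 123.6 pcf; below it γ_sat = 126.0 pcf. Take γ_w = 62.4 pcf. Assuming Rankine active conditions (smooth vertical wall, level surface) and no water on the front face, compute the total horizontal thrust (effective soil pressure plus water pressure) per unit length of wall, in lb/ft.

5330 lb/ft

K_a = tan²(45° − φ/2) = 0.3456.
γ' = 126.0 − 62.4 = 63.60 pcf. Depth below WT = 6.1 ft.
σ'_h at WT = K_a γ d_w = 363.1 psf; at base = 363.1 + K_a γ' × 6.1 = 497.2 psf.
P₁ (0–8.5 ft) = ½×363.1×8.5 = 1543. P₂ (8.5–14.6 ft) = ½(363.1+497.2)×6.1 = 2624.
P_w = ½ γ_w h₂² = 0.5×62.4×6.1² = 1161. Total = 1543+2624+1161 = 5328 lb/ft.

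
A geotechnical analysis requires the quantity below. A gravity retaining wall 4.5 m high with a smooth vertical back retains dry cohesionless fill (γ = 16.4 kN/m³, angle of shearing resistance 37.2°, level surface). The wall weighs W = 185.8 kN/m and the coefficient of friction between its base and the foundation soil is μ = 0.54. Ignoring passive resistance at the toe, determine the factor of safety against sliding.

2.45

K_a = tan²(45° − 37.2°/2) = 0.2464.
P_a = ½K_aγH² = 0.5×0.2464×16.4×4.5² = 40.92 kN/m, acting at H/3 = 1.500 m above the base.
FS_sliding = μW / P_a = 0.54×185.8 / 40.92 = 2.452.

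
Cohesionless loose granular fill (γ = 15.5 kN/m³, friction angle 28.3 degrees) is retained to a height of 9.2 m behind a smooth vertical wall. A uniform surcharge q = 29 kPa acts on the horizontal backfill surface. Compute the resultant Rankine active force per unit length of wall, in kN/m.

K_a = tan²(45° − φ/2) = 0.3568.
Soil triangle: ½ K_a γ H² = 0.5×0.3568×15.5×9.2² = 234.0 kN/m.
Surcharge rectangle: K_a q H = 0.3568×29×9.2 = 95.19 kN/m.
Total = 234.0 + 95.19 = 329.2 kN/m.

329 kN/m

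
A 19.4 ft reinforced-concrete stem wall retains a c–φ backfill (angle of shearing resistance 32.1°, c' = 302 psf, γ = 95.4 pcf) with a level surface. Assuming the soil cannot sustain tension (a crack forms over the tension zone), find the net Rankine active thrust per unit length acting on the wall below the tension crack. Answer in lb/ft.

924 lb/ft

K_a = 0.3060; √K_a = 0.5532.
Tension-crack depth z_c = 2c/(γ√K_a) = 2×302/(95.4×0.5532) = 11.45 ft.
σ_a at base = K_a γ H − 2c√K_a = 0.3060×95.4×19.4 − 2×302×0.5532 = 232.2 psf.
P_a = ½ × 232.2 × (H − z_c) = 0.5×232.2×7.955 = 923.6 lb/ft.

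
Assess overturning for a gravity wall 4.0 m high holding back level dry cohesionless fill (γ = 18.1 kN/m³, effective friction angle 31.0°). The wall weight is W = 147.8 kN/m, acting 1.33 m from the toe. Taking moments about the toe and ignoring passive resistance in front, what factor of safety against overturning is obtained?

K_a = tan²(45° − 31.0°/2) = 0.3201.
P_a = ½K_aγH² = 0.5×0.3201×18.1×4.0² = 46.35 kN/m, acting at H/3 = 1.333 m above the base.
Overturning moment M_o = P_a × H/3 = 46.35 × 1.333 = 61.80.
Resisting moment M_r = W × 1.33 = 147.8 × 1.33 = 196.6.
FS_overturning = M_r/M_o = 196.6/61.80 = 3.181.

3.18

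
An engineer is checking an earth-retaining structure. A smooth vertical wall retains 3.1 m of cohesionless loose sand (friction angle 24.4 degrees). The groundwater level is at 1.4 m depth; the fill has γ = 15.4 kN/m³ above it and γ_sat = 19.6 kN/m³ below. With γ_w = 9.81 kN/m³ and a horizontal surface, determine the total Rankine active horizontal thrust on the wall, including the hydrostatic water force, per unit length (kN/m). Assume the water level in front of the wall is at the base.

K_a = tan²(45° − φ/2) = 0.4153.
γ' = 19.6 − 9.81 = 9.790 kN/m³. Depth below WT = 1.7 m.
σ'_h at WT = K_a γ d_w = 8.954 kPa; at base = 8.954 + K_a γ' × 1.7 = 15.87 kPa.
P₁ (0–1.4 m) = ½×8.954×1.4 = 6.268. P₂ (1.4–3.1 m) = ½(8.954+15.87)×1.7 = 21.10.
P_w = ½ γ_w h₂² = 0.5×9.81×1.7² = 14.18. Total = 6.268+21.10+14.18 = 41.54 kN/m.

41.5 kN/m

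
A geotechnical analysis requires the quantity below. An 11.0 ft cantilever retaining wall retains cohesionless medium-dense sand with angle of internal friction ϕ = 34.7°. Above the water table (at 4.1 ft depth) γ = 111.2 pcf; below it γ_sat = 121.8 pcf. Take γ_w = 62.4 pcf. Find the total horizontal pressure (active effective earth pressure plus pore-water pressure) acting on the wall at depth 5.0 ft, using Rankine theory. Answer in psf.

196 psf

K_a = (1 − sin φ)/(1 + sin φ) = 0.2745.
γ' = 121.8 − 62.4 = 59.40 pcf.
Effective vertical stress at 5.0 ft: σ'_v = 111.2×4.1 + 59.40×0.900 = 509.4 psf.
σ'_h = K_a σ'_v = 0.2745 × 509.4 = 139.8 psf; u = γ_w × 0.900 = 56.16 psf.
Total σ_h = 139.8 + 56.16 = 196.0 psf.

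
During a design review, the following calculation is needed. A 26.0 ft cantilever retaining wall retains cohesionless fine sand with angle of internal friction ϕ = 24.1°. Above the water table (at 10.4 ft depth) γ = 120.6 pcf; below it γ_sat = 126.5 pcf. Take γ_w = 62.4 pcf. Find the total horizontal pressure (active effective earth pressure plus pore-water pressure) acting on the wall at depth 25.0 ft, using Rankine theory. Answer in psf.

K_a = (1 − sin φ)/(1 + sin φ) = 0.4201.
γ' = 126.5 − 62.4 = 64.10 pcf.
Effective vertical stress at 25.0 ft: σ'_v = 120.6×10.4 + 64.10×14.6 = 2190 psf.
σ'_h = K_a σ'_v = 0.4201 × 2190 = 920.1 psf; u = γ_w × 14.6 = 911.0 psf.
Total σ_h = 920.1 + 911.0 = 1831 psf.

1830 psf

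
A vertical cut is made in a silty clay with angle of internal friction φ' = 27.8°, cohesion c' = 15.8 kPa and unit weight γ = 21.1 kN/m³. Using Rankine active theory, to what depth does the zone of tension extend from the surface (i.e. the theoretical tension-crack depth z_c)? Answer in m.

2.48 m

K_a = tan²(45° − 27.8°/2) = 0.3639; √K_a = 0.6032.
The active pressure is zero where K_a γ z = 2c√K_a, so z_c = 2c/(γ√K_a) = 2×15.8/(21.1×0.6032) = 2.483 m.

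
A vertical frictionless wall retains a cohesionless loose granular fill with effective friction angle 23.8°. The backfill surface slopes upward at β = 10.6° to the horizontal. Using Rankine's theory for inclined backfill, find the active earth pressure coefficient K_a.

0.457

K_a = cos β · (cos β − √(cos²β − cos²φ)) / (cos β + √(cos²β − cos²φ)).
cos β = 0.9829, cos φ = 0.9150, √(cos²β − cos²φ) = 0.3592.
K_a = 0.9829 × (0.9829 − 0.3592)/(0.9829 + 0.3592) = 0.4568.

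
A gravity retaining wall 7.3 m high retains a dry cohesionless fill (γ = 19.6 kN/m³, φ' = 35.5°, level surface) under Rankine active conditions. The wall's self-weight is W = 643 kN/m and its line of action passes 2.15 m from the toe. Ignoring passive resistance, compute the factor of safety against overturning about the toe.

K_a = tan²(45° − 35.5°/2) = 0.2653.
P_a = ½K_aγH² = 0.5×0.2653×19.6×7.3² = 138.5 kN/m, acting at H/3 = 2.433 m above the base.
Overturning moment M_o = P_a × H/3 = 138.5 × 2.433 = 337.1.
Resisting moment M_r = W × 2.15 = 643 × 2.15 = 1382.
FS_overturning = M_r/M_o = 1382/337.1 = 4.101.

4.10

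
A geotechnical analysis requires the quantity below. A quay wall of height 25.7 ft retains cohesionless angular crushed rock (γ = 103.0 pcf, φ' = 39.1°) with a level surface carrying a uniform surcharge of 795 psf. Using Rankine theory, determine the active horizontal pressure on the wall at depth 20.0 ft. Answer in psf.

K_a = (1 − sin φ)/(1 + sin φ) = 0.2265.
σ_v = γz + q = 103.0 × 20.0 + 795 = 2855 psf.
σ_h = K_a σ_v = 0.2265 × 2855 = 646.6 psf.

647 psf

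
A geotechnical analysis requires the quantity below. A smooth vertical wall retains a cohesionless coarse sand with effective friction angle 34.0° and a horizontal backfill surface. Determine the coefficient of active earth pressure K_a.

0.283

K_a = (1 − sin φ)/(1 + sin φ) = (1 − sin 34.0°)/(1 + sin 34.0°) = 0.2827.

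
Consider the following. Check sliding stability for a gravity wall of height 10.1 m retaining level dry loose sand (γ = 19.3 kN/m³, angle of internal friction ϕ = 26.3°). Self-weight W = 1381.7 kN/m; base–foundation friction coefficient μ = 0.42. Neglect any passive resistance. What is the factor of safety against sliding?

1.53

K_a = tan²(45° − 26.3°/2) = 0.3859.
P_a = ½K_aγH² = 0.5×0.3859×19.3×10.1² = 379.9 kN/m, acting at H/3 = 3.367 m above the base.
FS_sliding = μW / P_a = 0.42×1381.7 / 379.9 = 1.527.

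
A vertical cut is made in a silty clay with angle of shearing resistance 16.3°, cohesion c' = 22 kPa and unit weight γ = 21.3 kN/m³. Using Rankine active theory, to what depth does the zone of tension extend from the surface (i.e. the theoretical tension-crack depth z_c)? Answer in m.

K_a = tan²(45° − 16.3°/2) = 0.5617; √K_a = 0.7495.
The active pressure is zero where K_a γ z = 2c√K_a, so z_c = 2c/(γ√K_a) = 2×22/(21.3×0.7495) = 2.756 m.

2.76 m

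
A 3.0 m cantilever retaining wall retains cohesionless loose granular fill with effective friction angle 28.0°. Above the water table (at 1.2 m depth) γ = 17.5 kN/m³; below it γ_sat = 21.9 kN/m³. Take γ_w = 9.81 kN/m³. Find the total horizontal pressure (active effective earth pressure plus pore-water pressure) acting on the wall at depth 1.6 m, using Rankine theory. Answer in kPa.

K_a = (1 − sin φ)/(1 + sin φ) = 0.3610.
γ' = 21.9 − 9.81 = 12.09 kN/m³.
Effective vertical stress at 1.6 m: σ'_v = 17.5×1.2 + 12.09×0.400 = 25.84 kPa.
σ'_h = K_a σ'_v = 0.3610 × 25.84 = 9.328 kPa; u = γ_w × 0.400 = 3.924 kPa.
Total σ_h = 9.328 + 3.924 = 13.25 kPa.

13.3 kPa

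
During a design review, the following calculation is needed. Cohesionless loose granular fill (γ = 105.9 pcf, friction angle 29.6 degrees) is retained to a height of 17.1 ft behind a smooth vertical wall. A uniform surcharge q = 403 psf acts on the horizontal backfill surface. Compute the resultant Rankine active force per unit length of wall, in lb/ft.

7580 lb/ft

K_a = tan²(45° − φ/2) = 0.3387.
Soil triangle: ½ K_a γ H² = 0.5×0.3387×105.9×17.1² = 5245 lb/ft.
Surcharge rectangle: K_a q H = 0.3387×403×17.1 = 2334 lb/ft.
Total = 5245 + 2334 = 7579 lb/ft.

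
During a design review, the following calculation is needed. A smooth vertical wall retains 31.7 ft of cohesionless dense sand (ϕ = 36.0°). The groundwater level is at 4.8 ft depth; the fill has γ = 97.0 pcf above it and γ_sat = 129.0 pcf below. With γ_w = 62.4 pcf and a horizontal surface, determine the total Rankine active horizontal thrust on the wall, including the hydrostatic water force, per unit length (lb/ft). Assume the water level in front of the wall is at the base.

K_a = tan²(45° − φ/2) = 0.2596.
γ' = 129.0 − 62.4 = 66.60 pcf. Depth below WT = 26.9 ft.
σ'_h at WT = K_a γ d_w = 120.9 psf; at base = 120.9 + K_a γ' × 26.9 = 586.0 psf.
P₁ (0–4.8 ft) = ½×120.9×4.8 = 290.1. P₂ (4.8–31.7 ft) = ½(120.9+586.0)×26.9 = 9507.
P_w = ½ γ_w h₂² = 0.5×62.4×26.9² = 22580. Total = 290.1+9507+22580 = 32370 lb/ft.

32400 lb/ft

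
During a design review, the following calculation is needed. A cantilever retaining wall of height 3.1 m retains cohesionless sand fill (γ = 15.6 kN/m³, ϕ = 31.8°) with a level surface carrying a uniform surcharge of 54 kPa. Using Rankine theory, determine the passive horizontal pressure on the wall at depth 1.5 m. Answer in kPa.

K_p = (1 + sin φ)/(1 − sin φ) = 3.228.
σ_v = γz + q = 15.6 × 1.5 + 54 = 77.40 kPa.
σ_h = K_p σ_v = 3.228 × 77.40 = 249.8 kPa.

250 kPa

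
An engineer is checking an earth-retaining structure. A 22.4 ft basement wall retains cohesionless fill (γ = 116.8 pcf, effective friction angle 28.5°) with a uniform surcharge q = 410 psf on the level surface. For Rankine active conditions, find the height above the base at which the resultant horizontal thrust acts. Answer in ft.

K_a = 0.3540.
Triangular part P₁ = ½K_aγH² = 10370 at H/3 = 7.467 ft; rectangular part P₂ = K_a q H = 3251 at H/2 = 11.20 ft.
ȳ = (P₁·7.467 + P₂·11.20)/(P₁+P₂) = 8.358 ft.

8.36 ft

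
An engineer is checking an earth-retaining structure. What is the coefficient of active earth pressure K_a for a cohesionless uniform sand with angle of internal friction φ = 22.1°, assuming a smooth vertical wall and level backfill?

0.453

K_a = tan²(45° − φ/2) = tan²(33.95°) = 0.4533.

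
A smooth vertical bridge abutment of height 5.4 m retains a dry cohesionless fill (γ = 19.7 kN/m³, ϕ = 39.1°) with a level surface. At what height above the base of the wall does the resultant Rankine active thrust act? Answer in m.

1.80 m

K_a = 0.2265.
The pressure distribution is triangular, so the resultant acts at H/3 above the base = 5.4/3 = 1.800 m.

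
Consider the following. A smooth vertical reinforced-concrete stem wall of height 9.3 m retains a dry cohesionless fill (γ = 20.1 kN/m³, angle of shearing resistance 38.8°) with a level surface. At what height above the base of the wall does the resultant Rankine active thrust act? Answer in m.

K_a = 0.2296.
The pressure distribution is triangular, so the resultant acts at H/3 above the base = 9.3/3 = 3.100 m.

3.10 m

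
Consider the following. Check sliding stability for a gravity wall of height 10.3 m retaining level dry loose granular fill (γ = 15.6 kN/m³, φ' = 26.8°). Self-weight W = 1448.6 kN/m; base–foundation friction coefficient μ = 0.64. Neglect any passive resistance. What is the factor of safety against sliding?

K_a = tan²(45° − 26.8°/2) = 0.3785.
P_a = ½K_aγH² = 0.5×0.3785×15.6×10.3² = 313.2 kN/m, acting at H/3 = 3.433 m above the base.
FS_sliding = μW / P_a = 0.64×1448.6 / 313.2 = 2.960.

2.96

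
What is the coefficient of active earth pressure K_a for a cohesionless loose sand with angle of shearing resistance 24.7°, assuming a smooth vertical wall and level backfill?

0.411

K_a = tan²(45° − φ/2) = tan²(32.65°) = 0.4106.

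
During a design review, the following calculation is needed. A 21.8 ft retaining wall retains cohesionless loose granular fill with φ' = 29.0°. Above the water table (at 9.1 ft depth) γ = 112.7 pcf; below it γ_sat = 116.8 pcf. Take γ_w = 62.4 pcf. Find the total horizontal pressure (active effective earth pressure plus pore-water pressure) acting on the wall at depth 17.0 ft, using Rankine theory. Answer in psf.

K_a = (1 − sin φ)/(1 + sin φ) = 0.3470.
γ' = 116.8 − 62.4 = 54.40 pcf.
Effective vertical stress at 17.0 ft: σ'_v = 112.7×9.1 + 54.40×7.90 = 1455 psf.
σ'_h = K_a σ'_v = 0.3470 × 1455 = 505.0 psf; u = γ_w × 7.90 = 493.0 psf.
Total σ_h = 505.0 + 493.0 = 997.9 psf.

998 psf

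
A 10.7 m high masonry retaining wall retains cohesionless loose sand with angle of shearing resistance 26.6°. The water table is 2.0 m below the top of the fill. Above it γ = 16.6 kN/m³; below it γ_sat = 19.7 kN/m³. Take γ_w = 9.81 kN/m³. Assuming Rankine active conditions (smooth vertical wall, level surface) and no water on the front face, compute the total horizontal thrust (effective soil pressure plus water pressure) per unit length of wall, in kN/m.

K_a = tan²(45° − φ/2) = 0.3814.
γ' = 19.7 − 9.81 = 9.890 kN/m³. Depth below WT = 8.7 m.
σ'_h at WT = K_a γ d_w = 12.66 kPa; at base = 12.66 + K_a γ' × 8.7 = 45.48 kPa.
P₁ (0–2.0 m) = ½×12.66×2.0 = 12.66. P₂ (2.0–10.7 m) = ½(12.66+45.48)×8.7 = 252.9.
P_w = ½ γ_w h₂² = 0.5×9.81×8.7² = 371.3. Total = 12.66+252.9+371.3 = 636.9 kN/m.

637 kN/m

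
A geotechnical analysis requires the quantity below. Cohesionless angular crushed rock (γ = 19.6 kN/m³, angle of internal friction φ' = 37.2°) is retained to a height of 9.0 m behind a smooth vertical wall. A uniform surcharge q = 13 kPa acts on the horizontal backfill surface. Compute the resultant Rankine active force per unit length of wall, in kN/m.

K_a = tan²(45° − φ/2) = 0.2464.
Soil triangle: ½ K_a γ H² = 0.5×0.2464×19.6×9.0² = 195.6 kN/m.
Surcharge rectangle: K_a q H = 0.2464×13×9.0 = 28.83 kN/m.
Total = 195.6 + 28.83 = 224.4 kN/m.

224 kN/m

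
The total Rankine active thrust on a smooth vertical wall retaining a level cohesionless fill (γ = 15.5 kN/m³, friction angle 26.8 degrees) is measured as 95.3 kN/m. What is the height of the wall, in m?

K_a = 0.3785. P_a = ½ K_a γ H² ⇒ H = √(2P_a/(K_a γ)).
H = √(2×95.3/(0.3785×15.5)) = 5.700 m.

5.70 m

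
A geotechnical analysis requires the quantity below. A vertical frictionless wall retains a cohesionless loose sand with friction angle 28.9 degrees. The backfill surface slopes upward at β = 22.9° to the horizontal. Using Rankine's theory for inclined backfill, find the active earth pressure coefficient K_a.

K_a = cos β · (cos β − √(cos²β − cos²φ)) / (cos β + √(cos²β − cos²φ)).
cos β = 0.9212, cos φ = 0.8755, √(cos²β − cos²φ) = 0.2866.
K_a = 0.9212 × (0.9212 − 0.2866)/(0.9212 + 0.2866) = 0.4840.

0.484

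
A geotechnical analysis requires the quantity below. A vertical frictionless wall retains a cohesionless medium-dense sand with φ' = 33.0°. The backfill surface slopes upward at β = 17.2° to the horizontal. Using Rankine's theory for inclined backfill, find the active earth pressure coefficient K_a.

0.337

K_a = cos β · (cos β − √(cos²β − cos²φ)) / (cos β + √(cos²β − cos²φ)).
cos β = 0.9553, cos φ = 0.8387, √(cos²β − cos²φ) = 0.4574.
K_a = 0.9553 × (0.9553 − 0.4574)/(0.9553 + 0.4574) = 0.3367.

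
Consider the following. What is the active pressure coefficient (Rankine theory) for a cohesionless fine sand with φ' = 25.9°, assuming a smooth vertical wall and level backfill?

K_a = tan²(45° − φ/2) = tan²(32.05°) = 0.3920.

0.392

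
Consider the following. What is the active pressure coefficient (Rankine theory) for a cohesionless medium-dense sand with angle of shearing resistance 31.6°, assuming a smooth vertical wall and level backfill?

K_a = tan²(45° − φ/2) = tan²(29.20°) = 0.3123.

0.312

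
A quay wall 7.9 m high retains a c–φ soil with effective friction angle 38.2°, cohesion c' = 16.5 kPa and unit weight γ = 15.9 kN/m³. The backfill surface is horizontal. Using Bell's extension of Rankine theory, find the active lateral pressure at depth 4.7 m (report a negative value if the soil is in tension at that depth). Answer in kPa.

1.60 kPa

K_a = (1 − sin φ)/(1 + sin φ) = 0.2358.
σ_a = K_a γ z − 2c√K_a = 0.2358×15.9×4.7 − 2×16.5×0.4856 = 1.596 kPa.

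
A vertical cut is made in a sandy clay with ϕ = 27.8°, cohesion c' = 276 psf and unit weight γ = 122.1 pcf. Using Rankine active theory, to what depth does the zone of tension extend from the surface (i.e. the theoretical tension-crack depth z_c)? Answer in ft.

K_a = tan²(45° − 27.8°/2) = 0.3639; √K_a = 0.6032.
The active pressure is zero where K_a γ z = 2c√K_a, so z_c = 2c/(γ√K_a) = 2×276/(122.1×0.6032) = 7.494 ft.

7.49 ft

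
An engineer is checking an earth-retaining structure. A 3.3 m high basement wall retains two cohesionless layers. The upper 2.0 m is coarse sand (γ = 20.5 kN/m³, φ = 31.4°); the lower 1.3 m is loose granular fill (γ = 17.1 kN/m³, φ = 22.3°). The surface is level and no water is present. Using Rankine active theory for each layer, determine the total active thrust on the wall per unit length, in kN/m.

43.4 kN/m

K_a1 = tan²(45°−31.4°/2) = 0.3149; K_a2 = tan²(45°−22.3°/2) = 0.4498.
Layer 1: σ at base = K_a1 γ₁ h₁ = 12.91 kPa; P₁ = ½×12.91×2.0 = 12.91.
Layer 2: σ_v at top = γ₁h₁ = 41.00; σ_h top = K_a2×41.00 = 18.44; σ_h base = K_a2×(41.00+17.1×1.3) = 28.44.
P₂ = ½(18.44+28.44)×1.3 = 30.48. Total P_a = 12.91+30.48 = 43.39 kN/m.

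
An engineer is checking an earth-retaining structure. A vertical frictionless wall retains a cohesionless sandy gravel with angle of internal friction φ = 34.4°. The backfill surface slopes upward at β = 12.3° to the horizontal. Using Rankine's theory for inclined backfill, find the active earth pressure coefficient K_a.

K_a = cos β · (cos β − √(cos²β − cos²φ)) / (cos β + √(cos²β − cos²φ)).
cos β = 0.9770, cos φ = 0.8251, √(cos²β − cos²φ) = 0.5233.
K_a = 0.9770 × (0.9770 − 0.5233)/(0.9770 + 0.5233) = 0.2955.

0.296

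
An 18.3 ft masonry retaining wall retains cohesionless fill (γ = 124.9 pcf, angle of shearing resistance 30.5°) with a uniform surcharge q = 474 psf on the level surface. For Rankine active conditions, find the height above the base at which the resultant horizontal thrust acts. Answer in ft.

K_a = 0.3267.
Triangular part P₁ = ½K_aγH² = 6832 at H/3 = 6.100 ft; rectangular part P₂ = K_a q H = 2834 at H/2 = 9.150 ft.
ȳ = (P₁·6.100 + P₂·9.150)/(P₁+P₂) = 6.994 ft.

6.99 ft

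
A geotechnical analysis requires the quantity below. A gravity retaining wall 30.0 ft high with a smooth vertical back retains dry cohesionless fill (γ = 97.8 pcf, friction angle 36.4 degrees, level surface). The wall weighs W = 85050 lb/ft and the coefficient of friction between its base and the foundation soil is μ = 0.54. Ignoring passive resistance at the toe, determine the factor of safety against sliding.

4.09

K_a = tan²(45° − 36.4°/2) = 0.2552.
P_a = ½K_aγH² = 0.5×0.2552×97.8×30.0² = 11230 lb/ft, acting at H/3 = 10.00 ft above the base.
FS_sliding = μW / P_a = 0.54×85050 / 11230 = 4.090.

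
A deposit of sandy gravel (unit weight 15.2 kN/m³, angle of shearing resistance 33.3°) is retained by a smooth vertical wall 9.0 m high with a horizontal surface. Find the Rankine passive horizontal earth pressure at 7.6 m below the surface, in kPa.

K_p = (1 + sin φ)/(1 − sin φ) = 3.435.
σ_h = K_p γ z = 3.435 × 15.2 × 7.6 = 396.8 kPa.

397 kPa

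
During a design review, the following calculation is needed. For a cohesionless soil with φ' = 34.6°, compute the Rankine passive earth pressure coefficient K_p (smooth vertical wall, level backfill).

3.63

K_p = (1 + sin φ)/(1 − sin φ) = tan²(45° + 34.6°/2) = 3.628.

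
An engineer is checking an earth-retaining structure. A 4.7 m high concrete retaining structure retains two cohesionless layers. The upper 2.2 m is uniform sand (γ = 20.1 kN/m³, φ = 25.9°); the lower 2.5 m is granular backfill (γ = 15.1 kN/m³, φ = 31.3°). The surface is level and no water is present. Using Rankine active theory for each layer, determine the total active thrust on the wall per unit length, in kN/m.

K_a1 = tan²(45°−25.9°/2) = 0.3920; K_a2 = tan²(45°−31.3°/2) = 0.3162.
Layer 1: σ at base = K_a1 γ₁ h₁ = 17.33 kPa; P₁ = ½×17.33×2.2 = 19.07.
Layer 2: σ_v at top = γ₁h₁ = 44.22; σ_h top = K_a2×44.22 = 13.98; σ_h base = K_a2×(44.22+15.1×2.5) = 25.92.
P₂ = ½(13.98+25.92)×2.5 = 49.88. Total P_a = 19.07+49.88 = 68.94 kN/m.

68.9 kN/m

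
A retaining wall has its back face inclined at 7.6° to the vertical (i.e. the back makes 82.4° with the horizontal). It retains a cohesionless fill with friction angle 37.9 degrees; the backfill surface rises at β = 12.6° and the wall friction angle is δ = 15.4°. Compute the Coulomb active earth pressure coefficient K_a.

K_a = sin²(α+φ) / [sin²α · sin(α−δ) · (1 + √{sin(φ+δ)sin(φ−β) / (sin(α−δ)sin(α+β))})²].
With α = 82.4°, φ = 37.9°, δ = 15.4°, β = 12.6°: K_a = 0.3175.

0.317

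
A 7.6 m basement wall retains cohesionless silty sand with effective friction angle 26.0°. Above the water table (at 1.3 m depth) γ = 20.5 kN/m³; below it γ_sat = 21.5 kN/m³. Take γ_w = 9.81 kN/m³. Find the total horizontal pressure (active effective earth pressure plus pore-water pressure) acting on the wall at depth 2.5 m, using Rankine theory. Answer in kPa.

K_a = (1 − sin φ)/(1 + sin φ) = 0.3905.
γ' = 21.5 − 9.81 = 11.69 kN/m³.
Effective vertical stress at 2.5 m: σ'_v = 20.5×1.3 + 11.69×1.20 = 40.68 kPa.
σ'_h = K_a σ'_v = 0.3905 × 40.68 = 15.88 kPa; u = γ_w × 1.20 = 11.77 kPa.
Total σ_h = 15.88 + 11.77 = 27.66 kPa.

27.7 kPa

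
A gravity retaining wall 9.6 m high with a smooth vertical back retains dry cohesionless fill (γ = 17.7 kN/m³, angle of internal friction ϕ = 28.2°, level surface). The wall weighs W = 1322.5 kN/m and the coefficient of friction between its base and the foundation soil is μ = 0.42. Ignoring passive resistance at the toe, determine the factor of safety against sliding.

K_a = tan²(45° − 28.2°/2) = 0.3582.
P_a = ½K_aγH² = 0.5×0.3582×17.7×9.6² = 292.1 kN/m, acting at H/3 = 3.200 m above the base.
FS_sliding = μW / P_a = 0.42×1322.5 / 292.1 = 1.901.

1.90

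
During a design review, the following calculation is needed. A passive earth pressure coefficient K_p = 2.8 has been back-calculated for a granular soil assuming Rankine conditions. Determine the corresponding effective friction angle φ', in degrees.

K_p = (1+sin φ)/(1−sin φ) ⇒ sin φ = (K_p − 1)/(K_p + 1) = 0.4737.
φ = arcsin(0.4737) = 28.27°.

28.3°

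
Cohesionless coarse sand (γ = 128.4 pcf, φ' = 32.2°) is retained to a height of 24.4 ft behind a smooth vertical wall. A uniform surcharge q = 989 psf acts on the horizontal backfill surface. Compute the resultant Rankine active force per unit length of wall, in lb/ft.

19000 lb/ft

K_a = tan²(45° − φ/2) = 0.3047.
Soil triangle: ½ K_a γ H² = 0.5×0.3047×128.4×24.4² = 11650 lb/ft.
Surcharge rectangle: K_a q H = 0.3047×989×24.4 = 7354 lb/ft.
Total = 11650 + 7354 = 19000 lb/ft.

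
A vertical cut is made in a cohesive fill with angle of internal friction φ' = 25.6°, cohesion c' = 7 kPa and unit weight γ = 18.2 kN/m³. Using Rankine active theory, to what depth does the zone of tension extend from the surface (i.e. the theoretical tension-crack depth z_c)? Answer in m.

K_a = tan²(45° − 25.6°/2) = 0.3966; √K_a = 0.6297.
The active pressure is zero where K_a γ z = 2c√K_a, so z_c = 2c/(γ√K_a) = 2×7/(18.2×0.6297) = 1.222 m.

1.22 m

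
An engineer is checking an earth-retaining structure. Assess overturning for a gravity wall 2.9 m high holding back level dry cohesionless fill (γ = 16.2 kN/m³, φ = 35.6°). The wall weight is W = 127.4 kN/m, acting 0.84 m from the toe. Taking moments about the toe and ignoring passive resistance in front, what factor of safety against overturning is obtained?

K_a = tan²(45° − 35.6°/2) = 0.2641.
P_a = ½K_aγH² = 0.5×0.2641×16.2×2.9² = 17.99 kN/m, acting at H/3 = 0.9667 m above the base.
Overturning moment M_o = P_a × H/3 = 17.99 × 0.9667 = 17.39.
Resisting moment M_r = W × 0.84 = 127.4 × 0.84 = 107.0.
FS_overturning = M_r/M_o = 107.0/17.39 = 6.153.

6.15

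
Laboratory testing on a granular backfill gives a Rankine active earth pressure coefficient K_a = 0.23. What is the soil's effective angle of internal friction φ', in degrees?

K_a = tan²(45° − φ/2) ⇒ 45° − φ/2 = arctan(√0.23) = 25.62°.
φ = 2(45° − 25.62°) = 38.76°.

38.8°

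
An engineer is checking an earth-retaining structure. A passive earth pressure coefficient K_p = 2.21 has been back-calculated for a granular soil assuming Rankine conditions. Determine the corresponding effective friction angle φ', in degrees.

K_p = (1+sin φ)/(1−sin φ) ⇒ sin φ = (K_p − 1)/(K_p + 1) = 0.3769.
φ = arcsin(0.3769) = 22.14°.

22.1°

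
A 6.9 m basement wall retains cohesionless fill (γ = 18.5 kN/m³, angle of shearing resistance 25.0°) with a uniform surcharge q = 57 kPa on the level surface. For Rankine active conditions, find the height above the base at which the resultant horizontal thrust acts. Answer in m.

2.84 m

K_a = 0.4059.
Triangular part P₁ = ½K_aγH² = 178.7 at H/3 = 2.300 m; rectangular part P₂ = K_a q H = 159.6 at H/2 = 3.450 m.
ȳ = (P₁·2.300 + P₂·3.450)/(P₁+P₂) = 2.843 m.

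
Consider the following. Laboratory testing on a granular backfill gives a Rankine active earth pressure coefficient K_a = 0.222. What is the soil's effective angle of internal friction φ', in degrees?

K_a = tan²(45° − φ/2) ⇒ 45° − φ/2 = arctan(√0.222) = 25.23°.
φ = 2(45° − 25.23°) = 39.54°.

39.5°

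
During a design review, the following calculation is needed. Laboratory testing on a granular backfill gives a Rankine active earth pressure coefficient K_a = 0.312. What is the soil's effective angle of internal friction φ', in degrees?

K_a = tan²(45° − φ/2) ⇒ 45° − φ/2 = arctan(√0.312) = 29.19°.
φ = 2(45° − 29.19°) = 31.63°.

31.6°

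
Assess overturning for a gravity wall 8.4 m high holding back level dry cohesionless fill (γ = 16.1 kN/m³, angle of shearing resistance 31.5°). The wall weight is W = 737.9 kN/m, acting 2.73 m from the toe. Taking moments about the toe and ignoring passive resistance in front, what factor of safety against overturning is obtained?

K_a = tan²(45° − 31.5°/2) = 0.3136.
P_a = ½K_aγH² = 0.5×0.3136×16.1×8.4² = 178.1 kN/m, acting at H/3 = 2.800 m above the base.
Overturning moment M_o = P_a × H/3 = 178.1 × 2.800 = 498.8.
Resisting moment M_r = W × 2.73 = 737.9 × 2.73 = 2014.
FS_overturning = M_r/M_o = 2014/498.8 = 4.039.

4.04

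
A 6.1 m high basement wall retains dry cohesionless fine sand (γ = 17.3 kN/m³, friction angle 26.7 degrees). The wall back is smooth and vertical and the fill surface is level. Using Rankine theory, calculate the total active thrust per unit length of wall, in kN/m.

122 kN/m

K_a = tan²(45° − φ/2) = 0.3800.
P_a = ½ K_a γ H² = 0.5 × 0.3800 × 17.3 × 6.1² = 122.3 kN/m.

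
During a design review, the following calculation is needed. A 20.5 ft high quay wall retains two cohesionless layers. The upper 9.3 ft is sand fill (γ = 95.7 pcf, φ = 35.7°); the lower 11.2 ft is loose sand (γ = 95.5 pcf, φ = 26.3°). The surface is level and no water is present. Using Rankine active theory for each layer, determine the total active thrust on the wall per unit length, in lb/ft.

7250 lb/ft

K_a1 = tan²(45°−35.7°/2) = 0.2630; K_a2 = tan²(45°−26.3°/2) = 0.3859.
Layer 1: σ at base = K_a1 γ₁ h₁ = 234.1 psf; P₁ = ½×234.1×9.3 = 1088.
Layer 2: σ_v at top = γ₁h₁ = 890.0; σ_h top = K_a2×890.0 = 343.5; σ_h base = K_a2×(890.0+95.5×11.2) = 756.3.
P₂ = ½(343.5+756.3)×11.2 = 6159. Total P_a = 1088+6159 = 7247 lb/ft.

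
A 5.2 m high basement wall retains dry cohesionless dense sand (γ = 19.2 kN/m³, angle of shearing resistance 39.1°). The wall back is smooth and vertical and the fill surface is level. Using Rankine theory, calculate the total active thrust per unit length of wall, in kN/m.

58.8 kN/m

K_a = tan²(45° − φ/2) = 0.2265.
P_a = ½ K_a γ H² = 0.5 × 0.2265 × 19.2 × 5.2² = 58.79 kN/m.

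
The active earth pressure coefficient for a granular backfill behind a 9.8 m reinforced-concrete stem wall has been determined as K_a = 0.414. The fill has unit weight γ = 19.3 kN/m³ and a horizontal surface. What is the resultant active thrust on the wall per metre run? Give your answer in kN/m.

384 kN/m

P = ½ K_a γ H² = 0.5 × 0.414 × 19.3 × 9.8² = 383.7 kN/m.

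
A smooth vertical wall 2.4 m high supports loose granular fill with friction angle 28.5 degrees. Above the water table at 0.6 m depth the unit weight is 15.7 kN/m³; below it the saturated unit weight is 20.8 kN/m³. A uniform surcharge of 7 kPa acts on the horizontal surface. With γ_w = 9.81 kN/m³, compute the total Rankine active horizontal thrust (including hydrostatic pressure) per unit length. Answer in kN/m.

K_a = tan²(45° − φ/2) = 0.3540.
γ' = 20.8 − 9.81 = 10.99 kN/m³. h₂ = H − d_w = 1.8 m.
σ'_h: at surface K_a·q = 2.478; at WT K_a(q+γd_w) = 5.812; at base K_a(q+γd_w+γ'h₂) = 12.81 kPa.
P₁ = ½(2.478+5.812)×0.6 = 2.487; P₂ = ½(5.812+12.81)×1.8 = 16.76; P_w = ½γ_w h₂² = 15.89.
Total = 2.487+16.76+15.89 = 35.14 kN/m.

35.1 kN/m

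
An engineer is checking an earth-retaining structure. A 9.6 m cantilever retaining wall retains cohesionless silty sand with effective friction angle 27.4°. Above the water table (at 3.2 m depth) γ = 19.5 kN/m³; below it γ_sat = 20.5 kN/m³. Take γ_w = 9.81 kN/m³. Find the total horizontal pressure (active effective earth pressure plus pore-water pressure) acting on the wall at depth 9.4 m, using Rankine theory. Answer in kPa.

K_a = (1 − sin φ)/(1 + sin φ) = 0.3697.
γ' = 20.5 − 9.81 = 10.69 kN/m³.
Effective vertical stress at 9.4 m: σ'_v = 19.5×3.2 + 10.69×6.20 = 128.7 kPa.
σ'_h = K_a σ'_v = 0.3697 × 128.7 = 47.57 kPa; u = γ_w × 6.20 = 60.82 kPa.
Total σ_h = 47.57 + 60.82 = 108.4 kPa.

108 kPa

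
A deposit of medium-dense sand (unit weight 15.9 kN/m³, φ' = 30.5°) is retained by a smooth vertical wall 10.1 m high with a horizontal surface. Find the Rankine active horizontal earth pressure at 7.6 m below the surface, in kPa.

39.5 kPa

K_a = (1 − sin φ)/(1 + sin φ) = 0.3267.
σ_h = K_a γ z = 0.3267 × 15.9 × 7.6 = 39.47 kPa.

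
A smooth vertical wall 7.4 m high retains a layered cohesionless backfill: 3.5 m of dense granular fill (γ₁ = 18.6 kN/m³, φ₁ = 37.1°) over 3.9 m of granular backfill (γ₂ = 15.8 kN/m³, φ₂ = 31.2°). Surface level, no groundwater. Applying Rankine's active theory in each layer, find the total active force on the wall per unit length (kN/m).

147 kN/m

K_a1 = tan²(45°−37.1°/2) = 0.2475; K_a2 = tan²(45°−31.2°/2) = 0.3175.
Layer 1: σ at base = K_a1 γ₁ h₁ = 16.11 kPa; P₁ = ½×16.11×3.5 = 28.20.
Layer 2: σ_v at top = γ₁h₁ = 65.10; σ_h top = K_a2×65.10 = 20.67; σ_h base = K_a2×(65.10+15.8×3.9) = 40.23.
P₂ = ½(20.67+40.23)×3.9 = 118.8. Total P_a = 28.20+118.8 = 147.0 kN/m.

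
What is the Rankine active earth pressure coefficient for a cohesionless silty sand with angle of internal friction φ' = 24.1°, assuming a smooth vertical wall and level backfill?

0.420

K_a = (1 − sin φ)/(1 + sin φ) = (1 − sin 24.1°)/(1 + sin 24.1°) = 0.4201.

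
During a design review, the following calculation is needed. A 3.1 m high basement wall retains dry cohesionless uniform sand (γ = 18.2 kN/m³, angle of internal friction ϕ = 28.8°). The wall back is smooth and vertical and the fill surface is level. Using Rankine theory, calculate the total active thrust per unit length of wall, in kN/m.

K_a = tan²(45° − φ/2) = 0.3498.
P_a = ½ K_a γ H² = 0.5 × 0.3498 × 18.2 × 3.1² = 30.59 kN/m.

30.6 kN/m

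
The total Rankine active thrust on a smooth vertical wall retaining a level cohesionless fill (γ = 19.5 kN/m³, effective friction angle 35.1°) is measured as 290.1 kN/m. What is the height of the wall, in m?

10.5 m

K_a = 0.2698. P_a = ½ K_a γ H² ⇒ H = √(2P_a/(K_a γ)).
H = √(2×290.1/(0.2698×19.5)) = 10.50 m.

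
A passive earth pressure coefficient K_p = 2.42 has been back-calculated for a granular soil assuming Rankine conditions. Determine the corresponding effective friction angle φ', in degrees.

K_p = (1+sin φ)/(1−sin φ) ⇒ sin φ = (K_p − 1)/(K_p + 1) = 0.4152.
φ = arcsin(0.4152) = 24.53°.

24.5°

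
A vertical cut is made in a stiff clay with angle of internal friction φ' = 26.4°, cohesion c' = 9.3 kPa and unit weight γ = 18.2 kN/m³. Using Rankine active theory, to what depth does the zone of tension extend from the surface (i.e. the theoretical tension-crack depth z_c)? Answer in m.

K_a = tan²(45° − 26.4°/2) = 0.3844; √K_a = 0.6200.
The active pressure is zero where K_a γ z = 2c√K_a, so z_c = 2c/(γ√K_a) = 2×9.3/(18.2×0.6200) = 1.648 m.

1.65 m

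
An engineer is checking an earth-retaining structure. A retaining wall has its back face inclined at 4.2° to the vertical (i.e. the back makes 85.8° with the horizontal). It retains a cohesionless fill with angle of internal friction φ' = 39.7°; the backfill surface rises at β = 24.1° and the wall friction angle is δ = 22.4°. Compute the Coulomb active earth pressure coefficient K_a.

K_a = sin²(α+φ) / [sin²α · sin(α−δ) · (1 + √{sin(φ+δ)sin(φ−β) / (sin(α−δ)sin(α+β))})²].
With α = 85.8°, φ = 39.7°, δ = 22.4°, β = 24.1°: K_a = 0.3177.

0.318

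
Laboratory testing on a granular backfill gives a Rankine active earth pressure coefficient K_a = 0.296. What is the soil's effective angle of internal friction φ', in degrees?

32.9°

K_a = tan²(45° − φ/2) ⇒ 45° − φ/2 = arctan(√0.296) = 28.55°.
φ = 2(45° − 28.55°) = 32.90°.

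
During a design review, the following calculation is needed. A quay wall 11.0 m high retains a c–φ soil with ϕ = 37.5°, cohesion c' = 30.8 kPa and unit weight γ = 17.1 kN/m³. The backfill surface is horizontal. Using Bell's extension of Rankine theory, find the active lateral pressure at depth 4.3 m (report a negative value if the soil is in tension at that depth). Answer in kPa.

-12.5 kPa

K_a = (1 − sin φ)/(1 + sin φ) = 0.2432.
σ_a = K_a γ z − 2c√K_a = 0.2432×17.1×4.3 − 2×30.8×0.4931 = -12.50 kPa.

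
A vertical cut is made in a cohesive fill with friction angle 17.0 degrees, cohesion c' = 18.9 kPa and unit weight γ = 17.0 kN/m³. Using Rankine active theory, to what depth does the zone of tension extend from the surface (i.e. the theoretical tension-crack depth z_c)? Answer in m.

K_a = tan²(45° − 17.0°/2) = 0.5475; √K_a = 0.7400.
The active pressure is zero where K_a γ z = 2c√K_a, so z_c = 2c/(γ√K_a) = 2×18.9/(17.0×0.7400) = 3.005 m.

3.00 m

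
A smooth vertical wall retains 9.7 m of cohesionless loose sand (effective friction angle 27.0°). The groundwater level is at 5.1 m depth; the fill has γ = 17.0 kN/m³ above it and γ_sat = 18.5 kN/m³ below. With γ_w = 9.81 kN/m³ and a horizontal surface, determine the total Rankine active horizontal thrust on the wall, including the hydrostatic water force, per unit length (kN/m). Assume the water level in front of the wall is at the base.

371 kN/m

K_a = tan²(45° − φ/2) = 0.3755.
γ' = 18.5 − 9.81 = 8.690 kN/m³. Depth below WT = 4.6 m.
σ'_h at WT = K_a γ d_w = 32.56 kPa; at base = 32.56 + K_a γ' × 4.6 = 47.57 kPa.
P₁ (0–5.1 m) = ½×32.56×5.1 = 83.02. P₂ (5.1–9.7 m) = ½(32.56+47.57)×4.6 = 184.3.
P_w = ½ γ_w h₂² = 0.5×9.81×4.6² = 103.8. Total = 83.02+184.3+103.8 = 371.1 kN/m.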